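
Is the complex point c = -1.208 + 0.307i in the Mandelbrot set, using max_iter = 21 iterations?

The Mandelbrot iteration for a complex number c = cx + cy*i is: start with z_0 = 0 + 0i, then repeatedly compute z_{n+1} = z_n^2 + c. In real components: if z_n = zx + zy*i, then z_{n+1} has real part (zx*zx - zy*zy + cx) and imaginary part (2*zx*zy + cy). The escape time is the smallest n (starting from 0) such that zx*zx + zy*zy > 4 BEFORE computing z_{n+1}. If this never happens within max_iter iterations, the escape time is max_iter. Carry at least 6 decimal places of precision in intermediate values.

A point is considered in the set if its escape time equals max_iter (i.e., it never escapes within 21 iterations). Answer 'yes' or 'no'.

Answer: no

Derivation:
z_0 = 0 + 0i, c = -1.2080 + 0.3070i
Iter 1: z = -1.2080 + 0.3070i, |z|^2 = 1.5535
Iter 2: z = 0.1570 + -0.4347i, |z|^2 = 0.2136
Iter 3: z = -1.3723 + 0.1705i, |z|^2 = 1.9123
Iter 4: z = 0.6462 + -0.1609i, |z|^2 = 0.4435
Iter 5: z = -0.8163 + 0.0990i, |z|^2 = 0.6762
Iter 6: z = -0.5514 + 0.1453i, |z|^2 = 0.3252
Iter 7: z = -0.9251 + 0.1467i, |z|^2 = 0.8773
Iter 8: z = -0.3738 + 0.0356i, |z|^2 = 0.1410
Iter 9: z = -1.0695 + 0.2804i, |z|^2 = 1.2226
Iter 10: z = -0.1427 + -0.2928i, |z|^2 = 0.1061
Iter 11: z = -1.2734 + 0.3906i, |z|^2 = 1.7741
Iter 12: z = 0.2610 + -0.6877i, |z|^2 = 0.5411
Iter 13: z = -1.6129 + -0.0520i, |z|^2 = 2.6040
Iter 14: z = 1.3906 + 0.4746i, |z|^2 = 2.1590
Iter 15: z = 0.5005 + 1.6270i, |z|^2 = 2.8976
Iter 16: z = -3.6045 + 1.9357i, |z|^2 = 16.7392
Escaped at iteration 16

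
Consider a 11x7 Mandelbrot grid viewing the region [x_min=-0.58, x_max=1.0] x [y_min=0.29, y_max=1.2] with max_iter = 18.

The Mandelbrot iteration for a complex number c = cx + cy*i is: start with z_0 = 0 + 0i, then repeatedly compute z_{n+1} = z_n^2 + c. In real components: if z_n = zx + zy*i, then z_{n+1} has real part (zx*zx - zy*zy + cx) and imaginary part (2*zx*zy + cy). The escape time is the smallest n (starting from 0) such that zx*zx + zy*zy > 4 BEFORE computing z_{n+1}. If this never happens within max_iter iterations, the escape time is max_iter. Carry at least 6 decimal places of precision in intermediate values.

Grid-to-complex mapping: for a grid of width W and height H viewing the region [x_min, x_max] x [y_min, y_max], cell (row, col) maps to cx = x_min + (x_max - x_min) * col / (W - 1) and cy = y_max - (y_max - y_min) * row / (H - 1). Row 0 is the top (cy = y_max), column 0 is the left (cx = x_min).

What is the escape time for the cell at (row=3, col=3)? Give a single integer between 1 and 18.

Answer: 18

Derivation:
z_0 = 0 + 0i, c = -0.1060 + 0.7450i
Iter 1: z = -0.1060 + 0.7450i, |z|^2 = 0.5663
Iter 2: z = -0.6498 + 0.5871i, |z|^2 = 0.7669
Iter 3: z = -0.0284 + -0.0179i, |z|^2 = 0.0011
Iter 4: z = -0.1055 + 0.7460i, |z|^2 = 0.5677
Iter 5: z = -0.6514 + 0.5876i, |z|^2 = 0.7696
Iter 6: z = -0.0269 + -0.0205i, |z|^2 = 0.0011
Iter 7: z = -0.1057 + 0.7461i, |z|^2 = 0.5678
Iter 8: z = -0.6515 + 0.5873i, |z|^2 = 0.7693
Iter 9: z = -0.0264 + -0.0202i, |z|^2 = 0.0011
Iter 10: z = -0.1057 + 0.7461i, |z|^2 = 0.5678
Iter 11: z = -0.6514 + 0.5873i, |z|^2 = 0.7693
Iter 12: z = -0.0265 + -0.0201i, |z|^2 = 0.0011
Iter 13: z = -0.1057 + 0.7461i, |z|^2 = 0.5678
Iter 14: z = -0.6514 + 0.5873i, |z|^2 = 0.7693
Iter 15: z = -0.0265 + -0.0202i, |z|^2 = 0.0011
Iter 16: z = -0.1057 + 0.7461i, |z|^2 = 0.5678
Iter 17: z = -0.6514 + 0.5873i, |z|^2 = 0.7693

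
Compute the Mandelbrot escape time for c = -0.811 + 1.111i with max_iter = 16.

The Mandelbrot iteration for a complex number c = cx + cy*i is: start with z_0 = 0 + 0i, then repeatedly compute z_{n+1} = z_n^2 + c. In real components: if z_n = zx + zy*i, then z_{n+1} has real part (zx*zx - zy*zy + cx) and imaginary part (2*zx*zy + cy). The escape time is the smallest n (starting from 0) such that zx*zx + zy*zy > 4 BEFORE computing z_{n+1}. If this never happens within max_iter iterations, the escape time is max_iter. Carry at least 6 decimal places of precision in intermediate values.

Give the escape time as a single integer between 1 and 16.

z_0 = 0 + 0i, c = -0.8110 + 1.1110i
Iter 1: z = -0.8110 + 1.1110i, |z|^2 = 1.8920
Iter 2: z = -1.3876 + -0.6910i, |z|^2 = 2.4030
Iter 3: z = 0.6369 + 3.0288i, |z|^2 = 9.5791
Escaped at iteration 3

Answer: 3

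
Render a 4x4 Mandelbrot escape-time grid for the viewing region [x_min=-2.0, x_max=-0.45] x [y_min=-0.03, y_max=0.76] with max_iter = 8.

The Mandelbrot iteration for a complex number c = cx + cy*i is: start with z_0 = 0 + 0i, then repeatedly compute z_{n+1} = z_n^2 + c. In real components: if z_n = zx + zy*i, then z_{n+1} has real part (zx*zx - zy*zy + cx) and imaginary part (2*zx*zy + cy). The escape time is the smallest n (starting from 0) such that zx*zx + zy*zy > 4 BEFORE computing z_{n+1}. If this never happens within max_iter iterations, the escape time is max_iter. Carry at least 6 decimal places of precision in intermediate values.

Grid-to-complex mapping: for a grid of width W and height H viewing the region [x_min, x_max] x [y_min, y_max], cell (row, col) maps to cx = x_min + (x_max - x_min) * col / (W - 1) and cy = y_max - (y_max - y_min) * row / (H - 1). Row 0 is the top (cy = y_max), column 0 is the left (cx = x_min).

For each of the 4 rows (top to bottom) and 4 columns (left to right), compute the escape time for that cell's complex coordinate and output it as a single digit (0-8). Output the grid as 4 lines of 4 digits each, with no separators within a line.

Answer: 1346
1358
1588
1888

Derivation:
(row=0, col=0): c = -2.0000 + 0.7600i → escape time 1
(row=0, col=1): c = -1.4833 + 0.7600i → escape time 3
(row=0, col=2): c = -0.9667 + 0.7600i → escape time 4
(row=0, col=3): c = -0.4500 + 0.7600i → escape time 6
(row=1, col=0): c = -2.0000 + 0.4967i → escape time 1
(row=1, col=1): c = -1.4833 + 0.4967i → escape time 3
(row=1, col=2): c = -0.9667 + 0.4967i → escape time 5
(row=1, col=3): c = -0.4500 + 0.4967i → escape time 8
(row=2, col=0): c = -2.0000 + 0.2333i → escape time 1
(row=2, col=1): c = -1.4833 + 0.2333i → escape time 5
(row=2, col=2): c = -0.9667 + 0.2333i → escape time 8
(row=2, col=3): c = -0.4500 + 0.2333i → escape time 8
(row=3, col=0): c = -2.0000 + -0.0300i → escape time 1
(row=3, col=1): c = -1.4833 + -0.0300i → escape time 8
(row=3, col=2): c = -0.9667 + -0.0300i → escape time 8
(row=3, col=3): c = -0.4500 + -0.0300i → escape time 8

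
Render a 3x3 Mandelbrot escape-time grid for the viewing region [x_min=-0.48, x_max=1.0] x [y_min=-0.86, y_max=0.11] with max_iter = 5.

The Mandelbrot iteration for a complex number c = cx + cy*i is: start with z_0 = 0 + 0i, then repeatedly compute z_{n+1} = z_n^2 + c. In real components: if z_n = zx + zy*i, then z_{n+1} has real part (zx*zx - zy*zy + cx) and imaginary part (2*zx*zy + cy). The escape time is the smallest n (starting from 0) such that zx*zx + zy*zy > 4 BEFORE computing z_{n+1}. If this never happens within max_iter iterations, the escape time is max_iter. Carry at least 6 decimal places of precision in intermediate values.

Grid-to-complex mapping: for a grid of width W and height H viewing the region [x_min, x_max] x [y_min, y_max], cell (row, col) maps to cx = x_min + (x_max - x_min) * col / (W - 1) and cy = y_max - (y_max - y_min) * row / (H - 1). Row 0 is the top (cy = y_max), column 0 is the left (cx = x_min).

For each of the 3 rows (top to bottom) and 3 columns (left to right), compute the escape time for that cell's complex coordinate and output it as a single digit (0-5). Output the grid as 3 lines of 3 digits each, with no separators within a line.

Answer: 552
552
542

Derivation:
(row=0, col=0): c = -0.4800 + 0.1100i → escape time 5
(row=0, col=1): c = 0.2600 + 0.1100i → escape time 5
(row=0, col=2): c = 1.0000 + 0.1100i → escape time 2
(row=1, col=0): c = -0.4800 + -0.3750i → escape time 5
(row=1, col=1): c = 0.2600 + -0.3750i → escape time 5
(row=1, col=2): c = 1.0000 + -0.3750i → escape time 2
(row=2, col=0): c = -0.4800 + -0.8600i → escape time 5
(row=2, col=1): c = 0.2600 + -0.8600i → escape time 4
(row=2, col=2): c = 1.0000 + -0.8600i → escape time 2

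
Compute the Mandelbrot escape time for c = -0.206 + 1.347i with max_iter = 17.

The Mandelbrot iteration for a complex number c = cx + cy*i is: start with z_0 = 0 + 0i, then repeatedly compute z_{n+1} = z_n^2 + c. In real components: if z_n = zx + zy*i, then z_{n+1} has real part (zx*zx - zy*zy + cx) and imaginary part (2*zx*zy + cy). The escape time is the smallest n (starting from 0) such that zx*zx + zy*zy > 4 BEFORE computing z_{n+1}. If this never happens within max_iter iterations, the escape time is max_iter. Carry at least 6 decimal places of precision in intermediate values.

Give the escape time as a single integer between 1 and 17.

Answer: 2

Derivation:
z_0 = 0 + 0i, c = -0.2060 + 1.3470i
Iter 1: z = -0.2060 + 1.3470i, |z|^2 = 1.8568
Iter 2: z = -1.9780 + 0.7920i, |z|^2 = 4.5397
Escaped at iteration 2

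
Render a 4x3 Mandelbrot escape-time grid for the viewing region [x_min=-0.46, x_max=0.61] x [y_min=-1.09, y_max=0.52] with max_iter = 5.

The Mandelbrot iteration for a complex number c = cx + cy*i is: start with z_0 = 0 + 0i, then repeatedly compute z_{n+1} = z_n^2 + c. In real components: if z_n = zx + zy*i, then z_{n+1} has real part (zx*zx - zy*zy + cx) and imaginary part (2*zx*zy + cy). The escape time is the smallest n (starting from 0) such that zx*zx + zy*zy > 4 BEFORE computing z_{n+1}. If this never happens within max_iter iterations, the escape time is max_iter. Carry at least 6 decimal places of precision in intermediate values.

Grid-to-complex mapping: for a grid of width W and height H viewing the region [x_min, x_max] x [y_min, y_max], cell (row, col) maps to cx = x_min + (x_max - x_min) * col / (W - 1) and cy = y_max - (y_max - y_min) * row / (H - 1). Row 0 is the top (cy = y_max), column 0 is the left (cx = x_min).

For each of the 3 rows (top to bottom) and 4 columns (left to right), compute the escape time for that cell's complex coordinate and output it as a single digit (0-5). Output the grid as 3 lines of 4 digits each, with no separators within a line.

Answer: 5553
5554
4532

Derivation:
(row=0, col=0): c = -0.4600 + 0.5200i → escape time 5
(row=0, col=1): c = -0.1033 + 0.5200i → escape time 5
(row=0, col=2): c = 0.2533 + 0.5200i → escape time 5
(row=0, col=3): c = 0.6100 + 0.5200i → escape time 3
(row=1, col=0): c = -0.4600 + -0.2850i → escape time 5
(row=1, col=1): c = -0.1033 + -0.2850i → escape time 5
(row=1, col=2): c = 0.2533 + -0.2850i → escape time 5
(row=1, col=3): c = 0.6100 + -0.2850i → escape time 4
(row=2, col=0): c = -0.4600 + -1.0900i → escape time 4
(row=2, col=1): c = -0.1033 + -1.0900i → escape time 5
(row=2, col=2): c = 0.2533 + -1.0900i → escape time 3
(row=2, col=3): c = 0.6100 + -1.0900i → escape time 2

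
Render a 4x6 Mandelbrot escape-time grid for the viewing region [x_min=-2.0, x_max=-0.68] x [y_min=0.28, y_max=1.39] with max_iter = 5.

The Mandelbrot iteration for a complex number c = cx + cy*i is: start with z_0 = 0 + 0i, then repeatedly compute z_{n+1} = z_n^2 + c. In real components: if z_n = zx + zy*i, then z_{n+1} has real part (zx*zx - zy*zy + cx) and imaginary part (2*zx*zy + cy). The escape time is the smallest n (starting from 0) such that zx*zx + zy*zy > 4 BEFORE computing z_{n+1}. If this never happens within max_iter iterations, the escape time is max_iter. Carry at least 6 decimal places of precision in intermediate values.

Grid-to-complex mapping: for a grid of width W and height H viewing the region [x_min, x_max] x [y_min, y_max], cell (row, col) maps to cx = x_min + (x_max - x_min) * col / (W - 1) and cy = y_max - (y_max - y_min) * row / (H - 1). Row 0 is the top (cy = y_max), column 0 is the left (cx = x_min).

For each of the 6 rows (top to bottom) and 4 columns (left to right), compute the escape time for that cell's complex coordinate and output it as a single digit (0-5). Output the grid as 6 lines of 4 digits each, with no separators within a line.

Answer: 1122
1233
1234
1335
1355
1455

Derivation:
(row=0, col=0): c = -2.0000 + 1.3900i → escape time 1
(row=0, col=1): c = -1.5600 + 1.3900i → escape time 1
(row=0, col=2): c = -1.1200 + 1.3900i → escape time 2
(row=0, col=3): c = -0.6800 + 1.3900i → escape time 2
(row=1, col=0): c = -2.0000 + 1.1680i → escape time 1
(row=1, col=1): c = -1.5600 + 1.1680i → escape time 2
(row=1, col=2): c = -1.1200 + 1.1680i → escape time 3
(row=1, col=3): c = -0.6800 + 1.1680i → escape time 3
(row=2, col=0): c = -2.0000 + 0.9460i → escape time 1
(row=2, col=1): c = -1.5600 + 0.9460i → escape time 2
(row=2, col=2): c = -1.1200 + 0.9460i → escape time 3
(row=2, col=3): c = -0.6800 + 0.9460i → escape time 4
(row=3, col=0): c = -2.0000 + 0.7240i → escape time 1
(row=3, col=1): c = -1.5600 + 0.7240i → escape time 3
(row=3, col=2): c = -1.1200 + 0.7240i → escape time 3
(row=3, col=3): c = -0.6800 + 0.7240i → escape time 5
(row=4, col=0): c = -2.0000 + 0.5020i → escape time 1
(row=4, col=1): c = -1.5600 + 0.5020i → escape time 3
(row=4, col=2): c = -1.1200 + 0.5020i → escape time 5
(row=4, col=3): c = -0.6800 + 0.5020i → escape time 5
(row=5, col=0): c = -2.0000 + 0.2800i → escape time 1
(row=5, col=1): c = -1.5600 + 0.2800i → escape time 4
(row=5, col=2): c = -1.1200 + 0.2800i → escape time 5
(row=5, col=3): c = -0.6800 + 0.2800i → escape time 5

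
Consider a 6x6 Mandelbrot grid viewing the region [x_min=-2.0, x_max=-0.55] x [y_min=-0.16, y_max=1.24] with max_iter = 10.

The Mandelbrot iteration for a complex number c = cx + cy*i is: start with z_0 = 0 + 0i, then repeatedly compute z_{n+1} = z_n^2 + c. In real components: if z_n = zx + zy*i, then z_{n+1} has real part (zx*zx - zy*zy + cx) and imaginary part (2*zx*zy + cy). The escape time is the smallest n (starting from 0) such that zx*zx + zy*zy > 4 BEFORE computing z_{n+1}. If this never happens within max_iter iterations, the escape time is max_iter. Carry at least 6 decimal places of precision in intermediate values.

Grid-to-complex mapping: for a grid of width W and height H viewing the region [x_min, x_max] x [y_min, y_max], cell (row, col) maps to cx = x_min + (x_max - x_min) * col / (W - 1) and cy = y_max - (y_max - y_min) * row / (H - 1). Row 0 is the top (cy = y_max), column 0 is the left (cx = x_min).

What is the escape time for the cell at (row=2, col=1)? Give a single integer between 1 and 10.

z_0 = 0 + 0i, c = -1.7100 + 0.6800i
Iter 1: z = -1.7100 + 0.6800i, |z|^2 = 3.3865
Iter 2: z = 0.7517 + -1.6456i, |z|^2 = 3.2731
Iter 3: z = -3.8529 + -1.7940i, |z|^2 = 18.0636
Escaped at iteration 3

Answer: 3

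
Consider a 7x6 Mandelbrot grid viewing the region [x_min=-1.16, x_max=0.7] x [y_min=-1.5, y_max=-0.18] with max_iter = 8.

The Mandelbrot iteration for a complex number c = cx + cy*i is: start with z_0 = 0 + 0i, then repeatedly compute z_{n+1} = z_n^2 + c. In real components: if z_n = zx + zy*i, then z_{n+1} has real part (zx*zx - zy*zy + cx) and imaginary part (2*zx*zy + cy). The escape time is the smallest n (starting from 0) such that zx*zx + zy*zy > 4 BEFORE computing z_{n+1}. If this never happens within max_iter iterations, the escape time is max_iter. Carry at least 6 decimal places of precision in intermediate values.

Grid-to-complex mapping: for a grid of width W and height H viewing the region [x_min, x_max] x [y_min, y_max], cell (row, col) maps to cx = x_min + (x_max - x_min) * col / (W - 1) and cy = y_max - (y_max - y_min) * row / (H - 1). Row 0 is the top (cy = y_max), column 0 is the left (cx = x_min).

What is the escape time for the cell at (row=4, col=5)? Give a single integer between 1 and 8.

Answer: 2

Derivation:
z_0 = 0 + 0i, c = 0.3900 + -1.2360i
Iter 1: z = 0.3900 + -1.2360i, |z|^2 = 1.6798
Iter 2: z = -0.9856 + -2.2001i, |z|^2 = 5.8118
Escaped at iteration 2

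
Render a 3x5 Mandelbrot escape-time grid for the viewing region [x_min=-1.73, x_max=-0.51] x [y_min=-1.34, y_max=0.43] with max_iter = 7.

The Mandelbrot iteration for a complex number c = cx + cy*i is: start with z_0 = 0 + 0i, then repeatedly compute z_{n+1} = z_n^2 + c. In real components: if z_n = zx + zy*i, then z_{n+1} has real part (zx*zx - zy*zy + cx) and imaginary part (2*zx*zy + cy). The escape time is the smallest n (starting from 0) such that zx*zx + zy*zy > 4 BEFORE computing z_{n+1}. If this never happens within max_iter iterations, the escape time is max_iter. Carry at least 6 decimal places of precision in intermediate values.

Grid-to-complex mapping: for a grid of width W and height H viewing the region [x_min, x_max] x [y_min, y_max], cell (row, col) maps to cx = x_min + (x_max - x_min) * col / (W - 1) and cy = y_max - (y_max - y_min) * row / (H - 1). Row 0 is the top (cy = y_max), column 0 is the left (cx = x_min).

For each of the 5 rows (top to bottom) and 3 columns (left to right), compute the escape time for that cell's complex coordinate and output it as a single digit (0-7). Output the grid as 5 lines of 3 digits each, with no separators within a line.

Answer: 367
777
357
234
122

Derivation:
(row=0, col=0): c = -1.7300 + 0.4300i → escape time 3
(row=0, col=1): c = -1.1200 + 0.4300i → escape time 6
(row=0, col=2): c = -0.5100 + 0.4300i → escape time 7
(row=1, col=0): c = -1.7300 + -0.0125i → escape time 7
(row=1, col=1): c = -1.1200 + -0.0125i → escape time 7
(row=1, col=2): c = -0.5100 + -0.0125i → escape time 7
(row=2, col=0): c = -1.7300 + -0.4550i → escape time 3
(row=2, col=1): c = -1.1200 + -0.4550i → escape time 5
(row=2, col=2): c = -0.5100 + -0.4550i → escape time 7
(row=3, col=0): c = -1.7300 + -0.8975i → escape time 2
(row=3, col=1): c = -1.1200 + -0.8975i → escape time 3
(row=3, col=2): c = -0.5100 + -0.8975i → escape time 4
(row=4, col=0): c = -1.7300 + -1.3400i → escape time 1
(row=4, col=1): c = -1.1200 + -1.3400i → escape time 2
(row=4, col=2): c = -0.5100 + -1.3400i → escape time 2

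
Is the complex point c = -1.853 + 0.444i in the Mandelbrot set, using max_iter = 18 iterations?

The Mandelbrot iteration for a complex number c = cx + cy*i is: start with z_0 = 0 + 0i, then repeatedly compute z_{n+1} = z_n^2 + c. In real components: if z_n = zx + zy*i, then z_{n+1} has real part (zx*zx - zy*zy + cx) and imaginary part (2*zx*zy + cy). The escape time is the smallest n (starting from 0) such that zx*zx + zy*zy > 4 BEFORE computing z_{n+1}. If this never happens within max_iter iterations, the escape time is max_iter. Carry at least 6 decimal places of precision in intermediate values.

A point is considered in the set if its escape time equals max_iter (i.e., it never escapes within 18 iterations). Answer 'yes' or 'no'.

Answer: no

Derivation:
z_0 = 0 + 0i, c = -1.8530 + 0.4440i
Iter 1: z = -1.8530 + 0.4440i, |z|^2 = 3.6307
Iter 2: z = 1.3835 + -1.2015i, |z|^2 = 3.3575
Iter 3: z = -1.3825 + -2.8804i, |z|^2 = 10.2080
Escaped at iteration 3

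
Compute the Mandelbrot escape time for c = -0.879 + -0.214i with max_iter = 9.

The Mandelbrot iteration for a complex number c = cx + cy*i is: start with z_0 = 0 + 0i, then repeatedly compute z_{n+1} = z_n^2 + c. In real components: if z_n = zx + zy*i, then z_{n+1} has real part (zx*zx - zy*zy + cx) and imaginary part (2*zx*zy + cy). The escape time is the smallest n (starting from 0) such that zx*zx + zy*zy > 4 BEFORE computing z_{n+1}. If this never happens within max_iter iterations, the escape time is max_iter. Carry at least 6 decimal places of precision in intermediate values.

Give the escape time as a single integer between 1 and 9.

z_0 = 0 + 0i, c = -0.8790 + -0.2140i
Iter 1: z = -0.8790 + -0.2140i, |z|^2 = 0.8184
Iter 2: z = -0.1522 + 0.1622i, |z|^2 = 0.0495
Iter 3: z = -0.8822 + -0.2634i, |z|^2 = 0.8476
Iter 4: z = -0.1702 + 0.2507i, |z|^2 = 0.0918
Iter 5: z = -0.9129 + -0.2993i, |z|^2 = 0.9229
Iter 6: z = -0.1352 + 0.3324i, |z|^2 = 0.1288
Iter 7: z = -0.9712 + -0.3039i, |z|^2 = 1.0357
Iter 8: z = -0.0281 + 0.3763i, |z|^2 = 0.1424

Answer: 9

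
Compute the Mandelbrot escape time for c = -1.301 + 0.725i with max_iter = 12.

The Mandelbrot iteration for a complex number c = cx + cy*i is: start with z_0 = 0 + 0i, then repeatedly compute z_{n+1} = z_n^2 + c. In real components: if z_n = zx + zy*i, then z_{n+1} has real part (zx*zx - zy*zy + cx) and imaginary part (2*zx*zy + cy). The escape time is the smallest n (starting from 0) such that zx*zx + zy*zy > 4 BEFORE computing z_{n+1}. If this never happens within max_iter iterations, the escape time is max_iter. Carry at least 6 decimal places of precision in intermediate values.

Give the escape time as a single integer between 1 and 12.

Answer: 3

Derivation:
z_0 = 0 + 0i, c = -1.3010 + 0.7250i
Iter 1: z = -1.3010 + 0.7250i, |z|^2 = 2.2182
Iter 2: z = -0.1340 + -1.1614i, |z|^2 = 1.3669
Iter 3: z = -2.6320 + 1.0363i, |z|^2 = 8.0014
Escaped at iteration 3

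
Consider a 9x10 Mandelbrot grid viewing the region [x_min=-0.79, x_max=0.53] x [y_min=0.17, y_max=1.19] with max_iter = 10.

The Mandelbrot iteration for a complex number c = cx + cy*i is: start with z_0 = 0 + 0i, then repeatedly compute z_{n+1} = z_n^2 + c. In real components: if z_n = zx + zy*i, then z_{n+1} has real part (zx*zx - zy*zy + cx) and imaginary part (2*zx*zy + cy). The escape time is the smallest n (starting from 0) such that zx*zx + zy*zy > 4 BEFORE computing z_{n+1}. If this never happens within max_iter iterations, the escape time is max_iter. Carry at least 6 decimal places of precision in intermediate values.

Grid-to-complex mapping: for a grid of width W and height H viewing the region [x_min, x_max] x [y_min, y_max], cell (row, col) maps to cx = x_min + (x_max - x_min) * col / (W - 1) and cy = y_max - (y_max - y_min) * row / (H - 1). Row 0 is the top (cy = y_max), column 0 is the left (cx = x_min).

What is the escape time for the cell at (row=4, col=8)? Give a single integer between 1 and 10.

Answer: 3

Derivation:
z_0 = 0 + 0i, c = 0.5300 + 0.7367i
Iter 1: z = 0.5300 + 0.7367i, |z|^2 = 0.8236
Iter 2: z = 0.2682 + 1.5175i, |z|^2 = 2.3749
Iter 3: z = -1.7010 + 1.5507i, |z|^2 = 5.2981
Escaped at iteration 3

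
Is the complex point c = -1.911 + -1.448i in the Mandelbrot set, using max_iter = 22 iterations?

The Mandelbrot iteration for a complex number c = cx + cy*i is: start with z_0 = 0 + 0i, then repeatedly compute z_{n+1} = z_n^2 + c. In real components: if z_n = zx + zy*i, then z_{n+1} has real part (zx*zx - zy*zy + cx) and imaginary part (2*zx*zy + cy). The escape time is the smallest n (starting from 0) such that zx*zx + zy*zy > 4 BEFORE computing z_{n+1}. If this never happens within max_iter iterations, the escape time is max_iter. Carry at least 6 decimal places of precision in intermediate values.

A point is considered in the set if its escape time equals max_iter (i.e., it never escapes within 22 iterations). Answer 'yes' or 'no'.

z_0 = 0 + 0i, c = -1.9110 + -1.4480i
Iter 1: z = -1.9110 + -1.4480i, |z|^2 = 5.7486
Escaped at iteration 1

Answer: no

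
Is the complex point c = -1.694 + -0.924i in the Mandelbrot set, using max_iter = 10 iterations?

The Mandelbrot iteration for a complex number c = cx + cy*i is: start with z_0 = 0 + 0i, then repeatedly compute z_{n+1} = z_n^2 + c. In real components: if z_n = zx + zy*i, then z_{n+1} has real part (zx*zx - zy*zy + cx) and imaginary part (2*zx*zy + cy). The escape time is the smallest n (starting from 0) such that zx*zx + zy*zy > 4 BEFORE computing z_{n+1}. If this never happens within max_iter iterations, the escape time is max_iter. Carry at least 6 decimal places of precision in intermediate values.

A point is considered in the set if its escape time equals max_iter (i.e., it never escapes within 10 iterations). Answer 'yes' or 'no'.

Answer: no

Derivation:
z_0 = 0 + 0i, c = -1.6940 + -0.9240i
Iter 1: z = -1.6940 + -0.9240i, |z|^2 = 3.7234
Iter 2: z = 0.3219 + 2.2065i, |z|^2 = 4.9723
Escaped at iteration 2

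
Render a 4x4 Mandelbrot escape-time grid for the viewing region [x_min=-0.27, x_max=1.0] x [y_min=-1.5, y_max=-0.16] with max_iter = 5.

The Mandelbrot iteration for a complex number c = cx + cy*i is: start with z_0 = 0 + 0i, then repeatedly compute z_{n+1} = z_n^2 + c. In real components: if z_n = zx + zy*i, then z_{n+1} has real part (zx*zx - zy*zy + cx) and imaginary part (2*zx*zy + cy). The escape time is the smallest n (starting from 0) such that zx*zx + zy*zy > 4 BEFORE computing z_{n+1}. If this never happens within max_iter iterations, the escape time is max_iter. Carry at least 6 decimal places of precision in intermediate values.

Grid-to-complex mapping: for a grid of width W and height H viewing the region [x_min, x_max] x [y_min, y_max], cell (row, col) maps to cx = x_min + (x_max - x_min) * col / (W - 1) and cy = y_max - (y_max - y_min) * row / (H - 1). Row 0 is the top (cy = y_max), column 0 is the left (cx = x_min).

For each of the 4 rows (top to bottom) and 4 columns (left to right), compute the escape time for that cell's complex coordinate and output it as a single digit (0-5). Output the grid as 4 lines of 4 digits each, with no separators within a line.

(row=0, col=0): c = -0.2700 + -0.1600i → escape time 5
(row=0, col=1): c = 0.1533 + -0.1600i → escape time 5
(row=0, col=2): c = 0.5767 + -0.1600i → escape time 4
(row=0, col=3): c = 1.0000 + -0.1600i → escape time 2
(row=1, col=0): c = -0.2700 + -0.6067i → escape time 5
(row=1, col=1): c = 0.1533 + -0.6067i → escape time 5
(row=1, col=2): c = 0.5767 + -0.6067i → escape time 3
(row=1, col=3): c = 1.0000 + -0.6067i → escape time 2
(row=2, col=0): c = -0.2700 + -1.0533i → escape time 5
(row=2, col=1): c = 0.1533 + -1.0533i → escape time 4
(row=2, col=2): c = 0.5767 + -1.0533i → escape time 2
(row=2, col=3): c = 1.0000 + -1.0533i → escape time 2
(row=3, col=0): c = -0.2700 + -1.5000i → escape time 2
(row=3, col=1): c = 0.1533 + -1.5000i → escape time 2
(row=3, col=2): c = 0.5767 + -1.5000i → escape time 2
(row=3, col=3): c = 1.0000 + -1.5000i → escape time 2

Answer: 5542
5532
5422
2222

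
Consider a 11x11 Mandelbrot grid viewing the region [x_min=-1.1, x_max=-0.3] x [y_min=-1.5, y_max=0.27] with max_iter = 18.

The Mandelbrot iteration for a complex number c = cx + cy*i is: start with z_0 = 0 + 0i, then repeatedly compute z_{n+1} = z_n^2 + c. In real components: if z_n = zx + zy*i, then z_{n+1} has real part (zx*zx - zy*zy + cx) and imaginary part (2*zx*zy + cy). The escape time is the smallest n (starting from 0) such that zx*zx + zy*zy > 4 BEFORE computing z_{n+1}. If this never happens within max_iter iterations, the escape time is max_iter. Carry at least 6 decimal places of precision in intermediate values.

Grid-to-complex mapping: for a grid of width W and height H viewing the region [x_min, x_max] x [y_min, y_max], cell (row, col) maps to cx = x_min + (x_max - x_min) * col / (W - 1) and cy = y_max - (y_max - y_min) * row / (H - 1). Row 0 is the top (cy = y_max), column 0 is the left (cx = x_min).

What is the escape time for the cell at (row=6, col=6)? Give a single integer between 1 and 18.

Answer: 4

Derivation:
z_0 = 0 + 0i, c = -0.6200 + -0.7920i
Iter 1: z = -0.6200 + -0.7920i, |z|^2 = 1.0117
Iter 2: z = -0.8629 + 0.1901i, |z|^2 = 0.7807
Iter 3: z = 0.0884 + -1.1200i, |z|^2 = 1.2623
Iter 4: z = -1.8666 + -0.9900i, |z|^2 = 4.4645
Escaped at iteration 4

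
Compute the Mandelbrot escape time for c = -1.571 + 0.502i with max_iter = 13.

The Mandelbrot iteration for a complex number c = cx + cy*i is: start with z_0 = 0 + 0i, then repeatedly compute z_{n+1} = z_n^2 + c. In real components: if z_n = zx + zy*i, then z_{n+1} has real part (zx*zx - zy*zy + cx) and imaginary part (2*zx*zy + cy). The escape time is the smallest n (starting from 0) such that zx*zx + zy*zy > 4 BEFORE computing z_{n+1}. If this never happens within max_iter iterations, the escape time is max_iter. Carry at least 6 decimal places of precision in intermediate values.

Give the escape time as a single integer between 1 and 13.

z_0 = 0 + 0i, c = -1.5710 + 0.5020i
Iter 1: z = -1.5710 + 0.5020i, |z|^2 = 2.7200
Iter 2: z = 0.6450 + -1.0753i, |z|^2 = 1.5723
Iter 3: z = -2.3112 + -0.8852i, |z|^2 = 6.1250
Escaped at iteration 3

Answer: 3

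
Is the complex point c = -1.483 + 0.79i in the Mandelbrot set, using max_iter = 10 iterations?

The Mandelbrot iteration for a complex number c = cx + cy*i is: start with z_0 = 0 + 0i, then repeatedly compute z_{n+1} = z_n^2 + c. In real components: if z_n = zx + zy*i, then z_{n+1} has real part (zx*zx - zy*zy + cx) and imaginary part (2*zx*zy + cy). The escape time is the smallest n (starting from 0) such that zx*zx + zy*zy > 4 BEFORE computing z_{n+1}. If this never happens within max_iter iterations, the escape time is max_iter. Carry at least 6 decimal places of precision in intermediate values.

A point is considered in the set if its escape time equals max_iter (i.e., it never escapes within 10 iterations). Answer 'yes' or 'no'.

z_0 = 0 + 0i, c = -1.4830 + 0.7900i
Iter 1: z = -1.4830 + 0.7900i, |z|^2 = 2.8234
Iter 2: z = 0.0922 + -1.5531i, |z|^2 = 2.4207
Iter 3: z = -3.8867 + 0.5036i, |z|^2 = 15.3604
Escaped at iteration 3

Answer: no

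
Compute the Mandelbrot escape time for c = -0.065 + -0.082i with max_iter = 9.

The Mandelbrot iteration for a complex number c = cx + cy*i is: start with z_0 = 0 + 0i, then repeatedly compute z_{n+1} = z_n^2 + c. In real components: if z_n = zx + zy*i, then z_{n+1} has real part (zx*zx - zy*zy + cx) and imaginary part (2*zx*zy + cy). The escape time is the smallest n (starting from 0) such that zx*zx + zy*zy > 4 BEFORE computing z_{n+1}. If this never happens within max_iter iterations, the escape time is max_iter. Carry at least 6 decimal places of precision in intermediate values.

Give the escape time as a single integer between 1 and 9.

z_0 = 0 + 0i, c = -0.0650 + -0.0820i
Iter 1: z = -0.0650 + -0.0820i, |z|^2 = 0.0109
Iter 2: z = -0.0675 + -0.0713i, |z|^2 = 0.0096
Iter 3: z = -0.0655 + -0.0724i, |z|^2 = 0.0095
Iter 4: z = -0.0659 + -0.0725i, |z|^2 = 0.0096
Iter 5: z = -0.0659 + -0.0724i, |z|^2 = 0.0096
Iter 6: z = -0.0659 + -0.0725i, |z|^2 = 0.0096
Iter 7: z = -0.0659 + -0.0725i, |z|^2 = 0.0096
Iter 8: z = -0.0659 + -0.0725i, |z|^2 = 0.0096

Answer: 9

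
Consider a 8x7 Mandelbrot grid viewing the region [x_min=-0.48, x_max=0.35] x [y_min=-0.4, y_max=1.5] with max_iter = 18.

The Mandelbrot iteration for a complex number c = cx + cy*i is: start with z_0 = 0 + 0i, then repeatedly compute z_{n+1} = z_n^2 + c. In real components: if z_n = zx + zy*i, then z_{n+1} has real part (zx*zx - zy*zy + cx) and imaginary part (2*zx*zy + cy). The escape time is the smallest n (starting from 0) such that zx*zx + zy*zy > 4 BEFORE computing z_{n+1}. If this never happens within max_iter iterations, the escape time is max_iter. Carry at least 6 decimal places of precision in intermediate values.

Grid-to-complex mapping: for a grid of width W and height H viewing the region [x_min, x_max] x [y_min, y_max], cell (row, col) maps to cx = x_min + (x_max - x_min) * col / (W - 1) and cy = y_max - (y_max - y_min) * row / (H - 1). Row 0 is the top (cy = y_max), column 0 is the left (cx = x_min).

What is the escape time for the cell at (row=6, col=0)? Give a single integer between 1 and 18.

z_0 = 0 + 0i, c = -0.4800 + -0.4000i
Iter 1: z = -0.4800 + -0.4000i, |z|^2 = 0.3904
Iter 2: z = -0.4096 + -0.0160i, |z|^2 = 0.1680
Iter 3: z = -0.3125 + -0.3869i, |z|^2 = 0.2473
Iter 4: z = -0.5320 + -0.1582i, |z|^2 = 0.3081
Iter 5: z = -0.2220 + -0.2317i, |z|^2 = 0.1029
Iter 6: z = -0.4844 + -0.2972i, |z|^2 = 0.3229
Iter 7: z = -0.3337 + -0.1121i, |z|^2 = 0.1239
Iter 8: z = -0.3812 + -0.3252i, |z|^2 = 0.2511
Iter 9: z = -0.4404 + -0.1521i, |z|^2 = 0.2171
Iter 10: z = -0.3092 + -0.2661i, |z|^2 = 0.1664
Iter 11: z = -0.4552 + -0.2355i, |z|^2 = 0.2627
Iter 12: z = -0.3282 + -0.1856i, |z|^2 = 0.1422
Iter 13: z = -0.4067 + -0.2782i, |z|^2 = 0.2428
Iter 14: z = -0.3920 + -0.1737i, |z|^2 = 0.1838
Iter 15: z = -0.3566 + -0.2638i, |z|^2 = 0.1967
Iter 16: z = -0.4225 + -0.2119i, |z|^2 = 0.2234
Iter 17: z = -0.3464 + -0.2210i, |z|^2 = 0.1688

Answer: 18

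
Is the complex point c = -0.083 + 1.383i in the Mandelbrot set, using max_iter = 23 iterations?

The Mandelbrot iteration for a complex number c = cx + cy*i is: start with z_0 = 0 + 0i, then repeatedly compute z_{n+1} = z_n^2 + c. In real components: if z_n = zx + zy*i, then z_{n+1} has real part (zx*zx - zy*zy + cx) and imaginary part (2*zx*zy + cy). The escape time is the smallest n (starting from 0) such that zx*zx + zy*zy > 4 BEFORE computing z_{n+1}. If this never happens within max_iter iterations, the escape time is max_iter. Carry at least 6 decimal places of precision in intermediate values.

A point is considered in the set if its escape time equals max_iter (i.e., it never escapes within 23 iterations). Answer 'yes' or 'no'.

z_0 = 0 + 0i, c = -0.0830 + 1.3830i
Iter 1: z = -0.0830 + 1.3830i, |z|^2 = 1.9196
Iter 2: z = -1.9888 + 1.1534i, |z|^2 = 5.2857
Escaped at iteration 2

Answer: no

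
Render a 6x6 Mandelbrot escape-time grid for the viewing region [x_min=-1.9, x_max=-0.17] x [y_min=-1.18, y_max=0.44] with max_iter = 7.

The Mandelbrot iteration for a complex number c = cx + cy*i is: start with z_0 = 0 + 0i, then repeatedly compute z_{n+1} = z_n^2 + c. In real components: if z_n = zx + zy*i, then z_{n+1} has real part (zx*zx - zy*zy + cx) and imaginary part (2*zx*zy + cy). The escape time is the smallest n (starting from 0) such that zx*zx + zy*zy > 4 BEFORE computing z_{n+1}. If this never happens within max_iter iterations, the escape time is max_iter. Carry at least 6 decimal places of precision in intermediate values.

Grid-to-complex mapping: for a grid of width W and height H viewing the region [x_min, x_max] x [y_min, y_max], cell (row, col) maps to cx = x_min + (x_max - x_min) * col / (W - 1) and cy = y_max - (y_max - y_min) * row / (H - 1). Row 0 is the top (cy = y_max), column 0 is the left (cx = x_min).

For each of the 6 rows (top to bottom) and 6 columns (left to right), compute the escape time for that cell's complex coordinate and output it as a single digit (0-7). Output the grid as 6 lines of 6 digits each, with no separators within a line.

Answer: 336677
467777
457777
234577
133447
122334

Derivation:
(row=0, col=0): c = -1.9000 + 0.4400i → escape time 3
(row=0, col=1): c = -1.5540 + 0.4400i → escape time 3
(row=0, col=2): c = -1.2080 + 0.4400i → escape time 6
(row=0, col=3): c = -0.8620 + 0.4400i → escape time 6
(row=0, col=4): c = -0.5160 + 0.4400i → escape time 7
(row=0, col=5): c = -0.1700 + 0.4400i → escape time 7
(row=1, col=0): c = -1.9000 + 0.1160i → escape time 4
(row=1, col=1): c = -1.5540 + 0.1160i → escape time 6
(row=1, col=2): c = -1.2080 + 0.1160i → escape time 7
(row=1, col=3): c = -0.8620 + 0.1160i → escape time 7
(row=1, col=4): c = -0.5160 + 0.1160i → escape time 7
(row=1, col=5): c = -0.1700 + 0.1160i → escape time 7
(row=2, col=0): c = -1.9000 + -0.2080i → escape time 4
(row=2, col=1): c = -1.5540 + -0.2080i → escape time 5
(row=2, col=2): c = -1.2080 + -0.2080i → escape time 7
(row=2, col=3): c = -0.8620 + -0.2080i → escape time 7
(row=2, col=4): c = -0.5160 + -0.2080i → escape time 7
(row=2, col=5): c = -0.1700 + -0.2080i → escape time 7
(row=3, col=0): c = -1.9000 + -0.5320i → escape time 2
(row=3, col=1): c = -1.5540 + -0.5320i → escape time 3
(row=3, col=2): c = -1.2080 + -0.5320i → escape time 4
(row=3, col=3): c = -0.8620 + -0.5320i → escape time 5
(row=3, col=4): c = -0.5160 + -0.5320i → escape time 7
(row=3, col=5): c = -0.1700 + -0.5320i → escape time 7
(row=4, col=0): c = -1.9000 + -0.8560i → escape time 1
(row=4, col=1): c = -1.5540 + -0.8560i → escape time 3
(row=4, col=2): c = -1.2080 + -0.8560i → escape time 3
(row=4, col=3): c = -0.8620 + -0.8560i → escape time 4
(row=4, col=4): c = -0.5160 + -0.8560i → escape time 4
(row=4, col=5): c = -0.1700 + -0.8560i → escape time 7
(row=5, col=0): c = -1.9000 + -1.1800i → escape time 1
(row=5, col=1): c = -1.5540 + -1.1800i → escape time 2
(row=5, col=2): c = -1.2080 + -1.1800i → escape time 2
(row=5, col=3): c = -0.8620 + -1.1800i → escape time 3
(row=5, col=4): c = -0.5160 + -1.1800i → escape time 3
(row=5, col=5): c = -0.1700 + -1.1800i → escape time 4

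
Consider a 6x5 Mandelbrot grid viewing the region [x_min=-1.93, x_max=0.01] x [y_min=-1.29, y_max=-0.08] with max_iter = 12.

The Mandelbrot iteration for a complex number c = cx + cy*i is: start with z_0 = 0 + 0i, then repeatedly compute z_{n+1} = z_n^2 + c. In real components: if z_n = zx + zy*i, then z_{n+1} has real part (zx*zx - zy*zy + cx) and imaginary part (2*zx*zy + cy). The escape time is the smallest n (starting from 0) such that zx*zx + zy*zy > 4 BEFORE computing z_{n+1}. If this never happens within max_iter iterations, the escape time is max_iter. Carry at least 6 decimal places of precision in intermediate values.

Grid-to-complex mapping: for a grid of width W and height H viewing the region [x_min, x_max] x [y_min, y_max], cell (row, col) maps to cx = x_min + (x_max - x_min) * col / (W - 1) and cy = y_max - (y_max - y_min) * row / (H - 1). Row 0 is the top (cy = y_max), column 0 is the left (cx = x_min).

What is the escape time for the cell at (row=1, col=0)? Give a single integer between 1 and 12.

Answer: 3

Derivation:
z_0 = 0 + 0i, c = -1.9300 + -0.3825i
Iter 1: z = -1.9300 + -0.3825i, |z|^2 = 3.8712
Iter 2: z = 1.6486 + 1.0939i, |z|^2 = 3.9146
Iter 3: z = -0.4089 + 3.2245i, |z|^2 = 10.5643
Escaped at iteration 3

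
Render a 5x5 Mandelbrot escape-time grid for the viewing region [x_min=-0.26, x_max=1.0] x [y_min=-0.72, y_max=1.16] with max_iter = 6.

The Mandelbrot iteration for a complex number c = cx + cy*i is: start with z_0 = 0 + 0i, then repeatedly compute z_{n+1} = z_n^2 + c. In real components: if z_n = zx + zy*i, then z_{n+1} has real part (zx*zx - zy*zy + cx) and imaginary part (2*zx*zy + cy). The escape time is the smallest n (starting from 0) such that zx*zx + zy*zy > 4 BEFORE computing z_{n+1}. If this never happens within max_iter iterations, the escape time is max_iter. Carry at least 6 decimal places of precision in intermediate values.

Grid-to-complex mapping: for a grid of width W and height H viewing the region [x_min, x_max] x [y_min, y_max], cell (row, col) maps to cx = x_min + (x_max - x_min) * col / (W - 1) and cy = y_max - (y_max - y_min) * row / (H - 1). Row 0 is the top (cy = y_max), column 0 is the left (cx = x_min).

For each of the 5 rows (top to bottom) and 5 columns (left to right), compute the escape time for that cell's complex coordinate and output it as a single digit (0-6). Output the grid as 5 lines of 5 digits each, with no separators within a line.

(row=0, col=0): c = -0.2600 + 1.1600i → escape time 4
(row=0, col=1): c = 0.0550 + 1.1600i → escape time 3
(row=0, col=2): c = 0.3700 + 1.1600i → escape time 2
(row=0, col=3): c = 0.6850 + 1.1600i → escape time 2
(row=0, col=4): c = 1.0000 + 1.1600i → escape time 2
(row=1, col=0): c = -0.2600 + 0.6900i → escape time 6
(row=1, col=1): c = 0.0550 + 0.6900i → escape time 6
(row=1, col=2): c = 0.3700 + 0.6900i → escape time 6
(row=1, col=3): c = 0.6850 + 0.6900i → escape time 3
(row=1, col=4): c = 1.0000 + 0.6900i → escape time 2
(row=2, col=0): c = -0.2600 + 0.2200i → escape time 6
(row=2, col=1): c = 0.0550 + 0.2200i → escape time 6
(row=2, col=2): c = 0.3700 + 0.2200i → escape time 6
(row=2, col=3): c = 0.6850 + 0.2200i → escape time 3
(row=2, col=4): c = 1.0000 + 0.2200i → escape time 2
(row=3, col=0): c = -0.2600 + -0.2500i → escape time 6
(row=3, col=1): c = 0.0550 + -0.2500i → escape time 6
(row=3, col=2): c = 0.3700 + -0.2500i → escape time 6
(row=3, col=3): c = 0.6850 + -0.2500i → escape time 3
(row=3, col=4): c = 1.0000 + -0.2500i → escape time 2
(row=4, col=0): c = -0.2600 + -0.7200i → escape time 6
(row=4, col=1): c = 0.0550 + -0.7200i → escape time 6
(row=4, col=2): c = 0.3700 + -0.7200i → escape time 5
(row=4, col=3): c = 0.6850 + -0.7200i → escape time 3
(row=4, col=4): c = 1.0000 + -0.7200i → escape time 2

Answer: 43222
66632
66632
66632
66532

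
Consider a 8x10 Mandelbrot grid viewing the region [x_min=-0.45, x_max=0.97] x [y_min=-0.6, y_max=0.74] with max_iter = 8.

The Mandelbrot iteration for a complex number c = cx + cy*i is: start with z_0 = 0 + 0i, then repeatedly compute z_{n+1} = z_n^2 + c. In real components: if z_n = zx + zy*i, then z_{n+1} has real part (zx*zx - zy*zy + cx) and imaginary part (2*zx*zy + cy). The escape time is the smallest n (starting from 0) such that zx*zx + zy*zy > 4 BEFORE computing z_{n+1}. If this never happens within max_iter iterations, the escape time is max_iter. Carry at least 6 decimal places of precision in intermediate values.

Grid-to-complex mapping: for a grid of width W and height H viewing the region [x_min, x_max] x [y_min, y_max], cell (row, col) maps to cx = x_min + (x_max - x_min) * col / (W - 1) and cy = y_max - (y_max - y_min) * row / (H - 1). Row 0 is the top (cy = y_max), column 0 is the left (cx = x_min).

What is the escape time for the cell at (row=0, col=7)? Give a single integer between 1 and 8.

Answer: 2

Derivation:
z_0 = 0 + 0i, c = 0.9700 + 0.7400i
Iter 1: z = 0.9700 + 0.7400i, |z|^2 = 1.4885
Iter 2: z = 1.3633 + 2.1756i, |z|^2 = 6.5918
Escaped at iteration 2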